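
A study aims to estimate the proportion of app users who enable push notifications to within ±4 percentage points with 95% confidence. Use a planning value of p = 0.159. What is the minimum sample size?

For a proportion with margin E = 0.04 at 95% confidence, z = 1.960.
n = p̂(1−p̂)(z/E)² = 0.159 × 0.841 × (1.960/0.04)² = 321.06
Round up: n = 322.

n = 322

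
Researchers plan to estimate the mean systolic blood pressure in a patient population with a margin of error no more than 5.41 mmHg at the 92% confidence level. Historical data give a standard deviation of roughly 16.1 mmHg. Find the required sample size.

28

For a mean, the margin of error is E = z·σ/√n, so n = (zσ/E)².
At 92% confidence, z = 1.751.
n = (1.751 × 16.1 / 5.41)² = 27.15
Round up: n = 28.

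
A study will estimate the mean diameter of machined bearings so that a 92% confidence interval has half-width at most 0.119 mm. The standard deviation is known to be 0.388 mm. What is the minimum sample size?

n = 33

For a mean, the margin of error is E = z·σ/√n, so n = (zσ/E)².
At 92% confidence, z = 1.751.
n = (1.751 × 0.388 / 0.119)² = 32.59
Round up: n = 33.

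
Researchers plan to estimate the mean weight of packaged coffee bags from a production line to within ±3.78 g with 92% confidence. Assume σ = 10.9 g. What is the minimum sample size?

26

For a mean, the margin of error is E = z·σ/√n, so n = (zσ/E)².
At 92% confidence, z = 1.751.
n = (1.751 × 10.9 / 3.78)² = 25.49
Round up: n = 26.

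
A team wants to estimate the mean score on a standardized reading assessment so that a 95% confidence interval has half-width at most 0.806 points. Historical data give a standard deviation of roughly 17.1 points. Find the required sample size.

1730

For a mean, the margin of error is E = z·σ/√n, so n = (zσ/E)².
At 95% confidence, z = 1.960.
n = (1.960 × 17.1 / 0.806)² = 1729.16
Round up: n = 1730.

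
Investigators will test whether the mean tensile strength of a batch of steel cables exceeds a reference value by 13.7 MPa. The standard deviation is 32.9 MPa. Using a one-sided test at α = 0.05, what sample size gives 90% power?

50

For a one-sample z-test, n = ((z_α + z_β)·σ/δ)².
z_α = 1.645 (one-sided α = 0.05); z_β = 1.282 (power 90% → β = 0.1).
n = (2.927 × 32.9 / 13.7)² = 49.41
Round up: n = 50.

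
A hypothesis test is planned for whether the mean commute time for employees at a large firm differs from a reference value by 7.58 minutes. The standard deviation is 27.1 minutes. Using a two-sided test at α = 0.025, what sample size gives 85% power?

138

For a one-sample z-test, n = ((z_{α/2} + z_β)·σ/δ)².
z_{α/2} = 2.241 (two-sided α = 0.025); z_β = 1.036 (power 85% → β = 0.15).
n = (3.277 × 27.1 / 7.58)² = 137.26
Round up: n = 138.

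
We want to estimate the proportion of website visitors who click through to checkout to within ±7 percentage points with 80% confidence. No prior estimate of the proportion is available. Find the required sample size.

For a proportion with margin E = 0.07 at 80% confidence, z = 1.282.
With no prior estimate, use p = 0.5, which maximizes p(1−p) at 0.25.
n = 0.25 × (z/E)² = 0.25 × (1.282/0.07)² = 83.85
Round up: n = 84.

84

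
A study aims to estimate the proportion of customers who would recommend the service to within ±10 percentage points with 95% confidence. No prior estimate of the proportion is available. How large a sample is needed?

97

For a proportion with margin E = 0.1 at 95% confidence, z = 1.960.
With no prior estimate, use p = 0.5, which maximizes p(1−p) at 0.25.
n = 0.25 × (z/E)² = 0.25 × (1.960/0.1)² = 96.04
Round up: n = 97.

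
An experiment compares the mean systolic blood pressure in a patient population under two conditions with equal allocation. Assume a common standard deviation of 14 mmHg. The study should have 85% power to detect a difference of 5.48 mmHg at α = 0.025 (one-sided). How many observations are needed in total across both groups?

236 total

For two equal groups, n per group = 2·((z_α + z_β)·σ/δ)².
z_α = 1.960; z_β = 1.036 (power 85%).
n = 2 × (2.996 × 14 / 5.48)² = 2 × 58.58 = 117.16
Round up: n = 118 per group.
Total across both groups: 2 × 118 = 236.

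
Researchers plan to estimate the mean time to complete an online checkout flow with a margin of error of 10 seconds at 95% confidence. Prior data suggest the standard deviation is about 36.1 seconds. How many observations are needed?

For a mean, the margin of error is E = z·σ/√n, so n = (zσ/E)².
At 95% confidence, z = 1.960.
n = (1.960 × 36.1 / 10)² = 50.06
Round up: n = 51.

51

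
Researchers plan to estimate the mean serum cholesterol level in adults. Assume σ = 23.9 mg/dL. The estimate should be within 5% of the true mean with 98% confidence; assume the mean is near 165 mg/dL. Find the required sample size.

For a mean, the margin of error is E = z·σ/√n, so n = (zσ/E)².
At 98% confidence, z = 2.326.
E = 5% of 165 = 8.25 mg/dL.
n = (2.326 × 23.9 / 8.25)² = 45.41
Round up: n = 46.

46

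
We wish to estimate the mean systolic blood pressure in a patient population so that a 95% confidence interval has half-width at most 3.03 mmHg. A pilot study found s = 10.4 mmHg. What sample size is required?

46

For a mean, the margin of error is E = z·σ/√n, so n = (zσ/E)².
At 95% confidence, z = 1.960.
n = (1.960 × 10.4 / 3.03)² = 45.26
Round up: n = 46.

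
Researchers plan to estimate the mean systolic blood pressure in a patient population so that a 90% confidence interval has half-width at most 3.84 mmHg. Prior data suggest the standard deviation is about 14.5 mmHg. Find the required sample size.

n = 39

For a mean, the margin of error is E = z·σ/√n, so n = (zσ/E)².
At 90% confidence, z = 1.645.
n = (1.645 × 14.5 / 3.84)² = 38.58
Round up: n = 39.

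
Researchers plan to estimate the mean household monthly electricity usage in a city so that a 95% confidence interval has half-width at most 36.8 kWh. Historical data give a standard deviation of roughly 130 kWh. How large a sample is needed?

48

For a mean, the margin of error is E = z·σ/√n, so n = (zσ/E)².
At 95% confidence, z = 1.960.
n = (1.960 × 130 / 36.8)² = 47.94
Round up: n = 48.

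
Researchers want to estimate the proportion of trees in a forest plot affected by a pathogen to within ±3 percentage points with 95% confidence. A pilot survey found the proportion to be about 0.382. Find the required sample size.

1008

For a proportion with margin E = 0.03 at 95% confidence, z = 1.960.
n = p̂(1−p̂)(z/E)² = 0.382 × 0.618 × (1.960/0.03)² = 1007.68
Round up: n = 1008.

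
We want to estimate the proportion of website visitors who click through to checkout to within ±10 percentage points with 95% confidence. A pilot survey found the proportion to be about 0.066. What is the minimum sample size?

For a proportion with margin E = 0.1 at 95% confidence, z = 1.960.
n = p̂(1−p̂)(z/E)² = 0.066 × 0.934 × (1.960/0.1)² = 23.68
Round up: n = 24.

n = 24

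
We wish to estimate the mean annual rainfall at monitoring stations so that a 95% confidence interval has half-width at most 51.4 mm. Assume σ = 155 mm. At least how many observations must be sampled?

35

For a mean, the margin of error is E = z·σ/√n, so n = (zσ/E)².
At 95% confidence, z = 1.960.
n = (1.960 × 155 / 51.4)² = 34.93
Round up: n = 35.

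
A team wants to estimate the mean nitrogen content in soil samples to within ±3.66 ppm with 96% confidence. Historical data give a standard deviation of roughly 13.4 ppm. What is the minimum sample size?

57

For a mean, the margin of error is E = z·σ/√n, so n = (zσ/E)².
At 96% confidence, z = 2.054.
n = (2.054 × 13.4 / 3.66)² = 56.55
Round up: n = 57.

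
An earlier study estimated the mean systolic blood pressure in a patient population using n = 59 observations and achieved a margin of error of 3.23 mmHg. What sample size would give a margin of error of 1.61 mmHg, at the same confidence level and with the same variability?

Margin of error scales as 1/√n, so n₂ = n₁·(E₁/E₂)².
n₂ = 59 × (3.23/1.61)² = 59 × 4.025 = 237.48
Round up: n₂ = 238.

n = 238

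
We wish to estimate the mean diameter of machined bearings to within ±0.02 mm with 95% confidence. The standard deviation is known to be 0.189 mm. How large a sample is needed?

344

For a mean, the margin of error is E = z·σ/√n, so n = (zσ/E)².
At 95% confidence, z = 1.960.
n = (1.960 × 0.189 / 0.02)² = 343.06
Round up: n = 344.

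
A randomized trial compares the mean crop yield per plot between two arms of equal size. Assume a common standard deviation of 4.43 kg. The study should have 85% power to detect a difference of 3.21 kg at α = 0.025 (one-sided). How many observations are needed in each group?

35 per group

For two equal groups, n per group = 2·((z_α + z_β)·σ/δ)².
z_α = 1.960; z_β = 1.036 (power 85%).
n = 2 × (2.996 × 4.43 / 3.21)² = 2 × 17.10 = 34.20
Round up: n = 35 per group.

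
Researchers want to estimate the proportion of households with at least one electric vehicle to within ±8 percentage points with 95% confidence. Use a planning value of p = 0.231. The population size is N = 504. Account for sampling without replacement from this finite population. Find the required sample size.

n = 89

For a proportion with margin E = 0.08 at 95% confidence, z = 1.960.
n = p̂(1−p̂)(z/E)² = 0.231 × 0.769 × (1.960/0.08)² = 106.63 — call this n₀.
Finite-population correction with N = 504: n = n₀ / (1 + (n₀−1)/N) = 106.63 / 1.21 = 88.12
Round up: n = 89.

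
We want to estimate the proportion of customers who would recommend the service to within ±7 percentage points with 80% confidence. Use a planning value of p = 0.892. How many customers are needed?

n = 33

For a proportion with margin E = 0.07 at 80% confidence, z = 1.282.
n = p̂(1−p̂)(z/E)² = 0.892 × 0.108 × (1.282/0.07)² = 32.31
Round up: n = 33.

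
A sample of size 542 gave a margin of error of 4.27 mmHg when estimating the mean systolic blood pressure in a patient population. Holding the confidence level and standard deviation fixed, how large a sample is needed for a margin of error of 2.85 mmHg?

Margin of error scales as 1/√n, so n₂ = n₁·(E₁/E₂)².
n₂ = 542 × (4.27/2.85)² = 542 × 2.245 = 1216.79
Round up: n₂ = 1217.

1217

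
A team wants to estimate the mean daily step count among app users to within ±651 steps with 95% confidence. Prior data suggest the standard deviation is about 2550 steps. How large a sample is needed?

For a mean, the margin of error is E = z·σ/√n, so n = (zσ/E)².
At 95% confidence, z = 1.960.
n = (1.960 × 2550 / 651)² = 58.94
Round up: n = 59.

59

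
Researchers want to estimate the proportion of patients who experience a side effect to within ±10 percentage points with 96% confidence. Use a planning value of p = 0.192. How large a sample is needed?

n = 66

For a proportion with margin E = 0.1 at 96% confidence, z = 2.054.
n = p̂(1−p̂)(z/E)² = 0.192 × 0.808 × (2.054/0.1)² = 65.45
Round up: n = 66.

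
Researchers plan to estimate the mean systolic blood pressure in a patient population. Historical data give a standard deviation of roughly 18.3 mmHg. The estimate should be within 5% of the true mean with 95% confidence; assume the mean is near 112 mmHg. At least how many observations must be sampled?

For a mean, the margin of error is E = z·σ/√n, so n = (zσ/E)².
At 95% confidence, z = 1.960.
E = 5% of 112 = 5.6 mmHg.
n = (1.960 × 18.3 / 5.6)² = 41.02
Round up: n = 42.

42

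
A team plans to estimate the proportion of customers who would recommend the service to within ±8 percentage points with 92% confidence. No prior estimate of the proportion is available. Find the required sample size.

n = 120

For a proportion with margin E = 0.08 at 92% confidence, z = 1.751.
With no prior estimate, use p = 0.5, which maximizes p(1−p) at 0.25.
n = 0.25 × (z/E)² = 0.25 × (1.751/0.08)² = 119.77
Round up: n = 120.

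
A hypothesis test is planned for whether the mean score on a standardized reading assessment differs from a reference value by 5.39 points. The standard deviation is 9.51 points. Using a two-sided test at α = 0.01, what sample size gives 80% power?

37

For a one-sample z-test, n = ((z_{α/2} + z_β)·σ/δ)².
z_{α/2} = 2.576 (two-sided α = 0.01); z_β = 0.842 (power 80% → β = 0.2).
n = (3.418 × 9.51 / 5.39)² = 36.37
Round up: n = 37.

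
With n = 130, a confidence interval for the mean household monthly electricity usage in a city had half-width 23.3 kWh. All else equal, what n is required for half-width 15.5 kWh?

294

Margin of error scales as 1/√n, so n₂ = n₁·(E₁/E₂)².
n₂ = 130 × (23.3/15.5)² = 130 × 2.26 = 293.80
Round up: n₂ = 294.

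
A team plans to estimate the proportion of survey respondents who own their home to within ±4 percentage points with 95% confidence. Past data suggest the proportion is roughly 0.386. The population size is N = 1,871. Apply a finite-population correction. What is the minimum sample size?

n = 437

For a proportion with margin E = 0.04 at 95% confidence, z = 1.960.
n = p̂(1−p̂)(z/E)² = 0.386 × 0.614 × (1.960/0.04)² = 569.05 — call this n₀.
Finite-population correction with N = 1,871: n = n₀ / (1 + (n₀−1)/N) = 569.05 / 1.304 = 436.39
Round up: n = 437.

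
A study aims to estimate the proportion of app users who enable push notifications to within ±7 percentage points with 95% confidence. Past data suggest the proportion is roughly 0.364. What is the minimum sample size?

For a proportion with margin E = 0.07 at 95% confidence, z = 1.960.
n = p̂(1−p̂)(z/E)² = 0.364 × 0.636 × (1.960/0.07)² = 181.50
Round up: n = 182.

n = 182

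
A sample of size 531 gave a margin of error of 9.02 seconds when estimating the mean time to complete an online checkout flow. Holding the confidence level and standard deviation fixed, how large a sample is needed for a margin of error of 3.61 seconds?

3316

Margin of error scales as 1/√n, so n₂ = n₁·(E₁/E₂)².
n₂ = 531 × (9.02/3.61)² = 531 × 6.243 = 3315.03
Round up: n₂ = 3316.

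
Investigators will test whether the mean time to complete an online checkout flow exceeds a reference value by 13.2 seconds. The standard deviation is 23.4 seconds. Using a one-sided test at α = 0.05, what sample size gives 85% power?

For a one-sample z-test, n = ((z_α + z_β)·σ/δ)².
z_α = 1.645 (one-sided α = 0.05); z_β = 1.036 (power 85% → β = 0.15).
n = (2.681 × 23.4 / 13.2)² = 22.59
Round up: n = 23.

23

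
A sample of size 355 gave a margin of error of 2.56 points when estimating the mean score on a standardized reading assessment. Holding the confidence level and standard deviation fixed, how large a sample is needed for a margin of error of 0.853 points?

Margin of error scales as 1/√n, so n₂ = n₁·(E₁/E₂)².
n₂ = 355 × (2.56/0.853)² = 355 × 9.007 = 3197.48
Round up: n₂ = 3198.

3198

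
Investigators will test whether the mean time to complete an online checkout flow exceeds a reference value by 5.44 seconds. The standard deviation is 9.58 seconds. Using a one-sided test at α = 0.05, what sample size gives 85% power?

For a one-sample z-test, n = ((z_α + z_β)·σ/δ)².
z_α = 1.645 (one-sided α = 0.05); z_β = 1.036 (power 85% → β = 0.15).
n = (2.681 × 9.58 / 5.44)² = 22.29
Round up: n = 23.

n = 23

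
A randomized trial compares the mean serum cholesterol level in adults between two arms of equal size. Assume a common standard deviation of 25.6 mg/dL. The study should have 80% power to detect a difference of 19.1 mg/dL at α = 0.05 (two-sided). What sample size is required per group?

For two equal groups, n per group = 2·((z_{α/2} + z_β)·σ/δ)².
z_{α/2} = 1.960; z_β = 0.842 (power 80%).
n = 2 × (2.802 × 25.6 / 19.1)² = 2 × 14.10 = 28.20
Round up: n = 29 per group.

29 per group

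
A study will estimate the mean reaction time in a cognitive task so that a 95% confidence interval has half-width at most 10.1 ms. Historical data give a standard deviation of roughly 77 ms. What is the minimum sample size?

224

For a mean, the margin of error is E = z·σ/√n, so n = (zσ/E)².
At 95% confidence, z = 1.960.
n = (1.960 × 77 / 10.1)² = 223.28
Round up: n = 224.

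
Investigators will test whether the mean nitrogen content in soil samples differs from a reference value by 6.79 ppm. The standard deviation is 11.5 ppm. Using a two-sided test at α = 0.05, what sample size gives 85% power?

26

For a one-sample z-test, n = ((z_{α/2} + z_β)·σ/δ)².
z_{α/2} = 1.960 (two-sided α = 0.05); z_β = 1.036 (power 85% → β = 0.15).
n = (2.996 × 11.5 / 6.79)² = 25.75
Round up: n = 26.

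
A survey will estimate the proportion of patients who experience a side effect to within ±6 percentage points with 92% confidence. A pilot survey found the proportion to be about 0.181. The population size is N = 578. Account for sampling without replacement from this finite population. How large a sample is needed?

104

For a proportion with margin E = 0.06 at 92% confidence, z = 1.751.
n = p̂(1−p̂)(z/E)² = 0.181 × 0.819 × (1.751/0.06)² = 126.25 — call this n₀.
Finite-population correction with N = 578: n = n₀ / (1 + (n₀−1)/N) = 126.25 / 1.217 = 103.74
Round up: n = 104.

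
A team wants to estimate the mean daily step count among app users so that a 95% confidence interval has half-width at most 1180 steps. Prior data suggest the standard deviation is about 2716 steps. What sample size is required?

For a mean, the margin of error is E = z·σ/√n, so n = (zσ/E)².
At 95% confidence, z = 1.960.
n = (1.960 × 2716 / 1180)² = 20.35
Round up: n = 21.

n = 21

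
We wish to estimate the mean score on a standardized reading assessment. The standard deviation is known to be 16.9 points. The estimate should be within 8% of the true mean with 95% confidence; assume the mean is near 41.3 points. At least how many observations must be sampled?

For a mean, the margin of error is E = z·σ/√n, so n = (zσ/E)².
At 95% confidence, z = 1.960.
E = 8% of 41.3 = 3.304 points.
n = (1.960 × 16.9 / 3.304)² = 100.51
Round up: n = 101.

101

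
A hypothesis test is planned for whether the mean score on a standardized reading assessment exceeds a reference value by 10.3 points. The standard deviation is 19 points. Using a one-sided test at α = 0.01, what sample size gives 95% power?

n = 54

For a one-sample z-test, n = ((z_α + z_β)·σ/δ)².
z_α = 2.326 (one-sided α = 0.01); z_β = 1.645 (power 95% → β = 0.05).
n = (3.971 × 19 / 10.3)² = 53.66
Round up: n = 54.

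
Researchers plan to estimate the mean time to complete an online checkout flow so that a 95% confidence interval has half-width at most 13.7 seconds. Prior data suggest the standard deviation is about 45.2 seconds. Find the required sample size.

n = 42

For a mean, the margin of error is E = z·σ/√n, so n = (zσ/E)².
At 95% confidence, z = 1.960.
n = (1.960 × 45.2 / 13.7)² = 41.82
Round up: n = 42.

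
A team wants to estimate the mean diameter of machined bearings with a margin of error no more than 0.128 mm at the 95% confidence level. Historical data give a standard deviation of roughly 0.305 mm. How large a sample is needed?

n = 22

For a mean, the margin of error is E = z·σ/√n, so n = (zσ/E)².
At 95% confidence, z = 1.960.
n = (1.960 × 0.305 / 0.128)² = 21.81
Round up: n = 22.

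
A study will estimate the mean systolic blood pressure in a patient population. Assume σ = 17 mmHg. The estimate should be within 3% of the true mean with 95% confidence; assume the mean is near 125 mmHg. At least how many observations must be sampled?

79

For a mean, the margin of error is E = z·σ/√n, so n = (zσ/E)².
At 95% confidence, z = 1.960.
E = 3% of 125 = 3.75 mmHg.
n = (1.960 × 17 / 3.75)² = 78.95
Round up: n = 79.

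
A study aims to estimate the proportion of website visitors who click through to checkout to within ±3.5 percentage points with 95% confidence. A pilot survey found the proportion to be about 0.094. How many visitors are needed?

n = 268

For a proportion with margin E = 0.035 at 95% confidence, z = 1.960.
n = p̂(1−p̂)(z/E)² = 0.094 × 0.906 × (1.960/0.035)² = 267.07
Round up: n = 268.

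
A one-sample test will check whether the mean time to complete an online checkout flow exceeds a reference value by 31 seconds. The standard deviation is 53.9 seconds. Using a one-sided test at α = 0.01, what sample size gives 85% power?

n = 35

For a one-sample z-test, n = ((z_α + z_β)·σ/δ)².
z_α = 2.326 (one-sided α = 0.01); z_β = 1.036 (power 85% → β = 0.15).
n = (3.362 × 53.9 / 31)² = 34.17
Round up: n = 35.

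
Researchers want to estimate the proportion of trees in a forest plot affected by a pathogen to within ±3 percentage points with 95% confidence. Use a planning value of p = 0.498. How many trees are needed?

For a proportion with margin E = 0.03 at 95% confidence, z = 1.960.
n = p̂(1−p̂)(z/E)² = 0.498 × 0.502 × (1.960/0.03)² = 1067.09
Round up: n = 1068.

1068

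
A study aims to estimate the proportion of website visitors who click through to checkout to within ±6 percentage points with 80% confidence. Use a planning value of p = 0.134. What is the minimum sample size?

n = 53

For a proportion with margin E = 0.06 at 80% confidence, z = 1.282.
n = p̂(1−p̂)(z/E)² = 0.134 × 0.866 × (1.282/0.06)² = 52.98
Round up: n = 53.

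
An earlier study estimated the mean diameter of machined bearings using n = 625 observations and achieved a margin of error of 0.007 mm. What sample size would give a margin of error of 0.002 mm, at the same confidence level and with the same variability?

Margin of error scales as 1/√n, so n₂ = n₁·(E₁/E₂)².
n₂ = 625 × (0.007/0.002)² = 625 × 12.25 = 7656.25
Round up: n₂ = 7657.

7657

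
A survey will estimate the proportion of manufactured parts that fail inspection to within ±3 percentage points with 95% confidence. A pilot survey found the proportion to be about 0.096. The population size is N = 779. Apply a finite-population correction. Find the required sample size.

n = 252

For a proportion with margin E = 0.03 at 95% confidence, z = 1.960.
n = p̂(1−p̂)(z/E)² = 0.096 × 0.904 × (1.960/0.03)² = 370.43 — call this n₀.
Finite-population correction with N = 779: n = n₀ / (1 + (n₀−1)/N) = 370.43 / 1.474 = 251.31
Round up: n = 252.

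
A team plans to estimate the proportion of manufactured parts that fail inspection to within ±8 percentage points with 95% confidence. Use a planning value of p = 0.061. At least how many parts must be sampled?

n = 35

For a proportion with margin E = 0.08 at 95% confidence, z = 1.960.
n = p̂(1−p̂)(z/E)² = 0.061 × 0.939 × (1.960/0.08)² = 34.38
Round up: n = 35.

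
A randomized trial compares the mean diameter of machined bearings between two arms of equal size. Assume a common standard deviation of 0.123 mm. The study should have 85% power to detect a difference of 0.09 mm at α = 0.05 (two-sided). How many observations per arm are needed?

34 per group

For two equal groups, n per group = 2·((z_{α/2} + z_β)·σ/δ)².
z_{α/2} = 1.960; z_β = 1.036 (power 85%).
n = 2 × (2.996 × 0.123 / 0.09)² = 2 × 16.77 = 33.54
Round up: n = 34 per group.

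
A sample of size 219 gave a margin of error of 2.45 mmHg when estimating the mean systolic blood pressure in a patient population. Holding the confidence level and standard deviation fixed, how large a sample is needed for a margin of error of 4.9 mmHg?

55

Margin of error scales as 1/√n, so n₂ = n₁·(E₁/E₂)².
n₂ = 219 × (2.45/4.9)² = 219 × 0.25 = 54.75
Round up: n₂ = 55.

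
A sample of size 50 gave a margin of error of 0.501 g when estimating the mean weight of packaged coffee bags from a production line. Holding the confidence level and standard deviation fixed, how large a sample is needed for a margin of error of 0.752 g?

Margin of error scales as 1/√n, so n₂ = n₁·(E₁/E₂)².
n₂ = 50 × (0.501/0.752)² = 50 × 0.4439 = 22.20
Round up: n₂ = 23.

23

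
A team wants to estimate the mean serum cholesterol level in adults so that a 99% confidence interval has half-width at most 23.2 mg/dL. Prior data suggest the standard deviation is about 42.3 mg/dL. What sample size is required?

23

For a mean, the margin of error is E = z·σ/√n, so n = (zσ/E)².
At 99% confidence, z = 2.576.
n = (2.576 × 42.3 / 23.2)² = 22.06
Round up: n = 23.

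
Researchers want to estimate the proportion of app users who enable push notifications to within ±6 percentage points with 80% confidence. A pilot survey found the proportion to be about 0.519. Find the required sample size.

n = 114

For a proportion with margin E = 0.06 at 80% confidence, z = 1.282.
n = p̂(1−p̂)(z/E)² = 0.519 × 0.481 × (1.282/0.06)² = 113.97
Round up: n = 114.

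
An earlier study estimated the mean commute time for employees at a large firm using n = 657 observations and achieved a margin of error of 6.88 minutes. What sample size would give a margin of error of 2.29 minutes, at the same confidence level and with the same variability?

Margin of error scales as 1/√n, so n₂ = n₁·(E₁/E₂)².
n₂ = 657 × (6.88/2.29)² = 657 × 9.026 = 5930.08
Round up: n₂ = 5931.

5931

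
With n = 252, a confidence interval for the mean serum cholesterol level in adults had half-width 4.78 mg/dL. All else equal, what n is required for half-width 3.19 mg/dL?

566

Margin of error scales as 1/√n, so n₂ = n₁·(E₁/E₂)².
n₂ = 252 × (4.78/3.19)² = 252 × 2.245 = 565.74
Round up: n₂ = 566.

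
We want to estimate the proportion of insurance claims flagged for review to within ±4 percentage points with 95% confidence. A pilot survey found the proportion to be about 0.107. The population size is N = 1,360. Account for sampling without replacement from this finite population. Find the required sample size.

For a proportion with margin E = 0.04 at 95% confidence, z = 1.960.
n = p̂(1−p̂)(z/E)² = 0.107 × 0.893 × (1.960/0.04)² = 229.42 — call this n₀.
Finite-population correction with N = 1,360: n = n₀ / (1 + (n₀−1)/N) = 229.42 / 1.168 = 196.42
Round up: n = 197.

n = 197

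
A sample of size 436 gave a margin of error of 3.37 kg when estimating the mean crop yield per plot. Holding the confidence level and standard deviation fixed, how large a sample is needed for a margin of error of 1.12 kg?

n = 3948

Margin of error scales as 1/√n, so n₂ = n₁·(E₁/E₂)².
n₂ = 436 × (3.37/1.12)² = 436 × 9.054 = 3947.54
Round up: n₂ = 3948.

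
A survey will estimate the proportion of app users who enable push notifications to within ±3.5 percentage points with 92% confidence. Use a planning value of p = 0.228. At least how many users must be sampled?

For a proportion with margin E = 0.035 at 92% confidence, z = 1.751.
n = p̂(1−p̂)(z/E)² = 0.228 × 0.772 × (1.751/0.035)² = 440.54
Round up: n = 441.

441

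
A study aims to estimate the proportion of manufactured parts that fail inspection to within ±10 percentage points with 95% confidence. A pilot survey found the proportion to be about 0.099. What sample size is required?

For a proportion with margin E = 0.1 at 95% confidence, z = 1.960.
n = p̂(1−p̂)(z/E)² = 0.099 × 0.901 × (1.960/0.1)² = 34.27
Round up: n = 35.

35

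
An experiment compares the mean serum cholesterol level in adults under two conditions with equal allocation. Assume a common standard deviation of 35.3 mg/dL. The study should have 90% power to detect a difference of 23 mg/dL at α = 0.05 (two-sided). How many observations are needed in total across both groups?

For two equal groups, n per group = 2·((z_{α/2} + z_β)·σ/δ)².
z_{α/2} = 1.960; z_β = 1.282 (power 90%).
n = 2 × (3.242 × 35.3 / 23)² = 2 × 24.76 = 49.52
Round up: n = 50 per group.
Total across both groups: 2 × 50 = 100.

100 total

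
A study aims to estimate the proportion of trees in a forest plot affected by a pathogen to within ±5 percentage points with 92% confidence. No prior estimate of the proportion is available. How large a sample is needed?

For a proportion with margin E = 0.05 at 92% confidence, z = 1.751.
With no prior estimate, use p = 0.5, which maximizes p(1−p) at 0.25.
n = 0.25 × (z/E)² = 0.25 × (1.751/0.05)² = 306.60
Round up: n = 307.

307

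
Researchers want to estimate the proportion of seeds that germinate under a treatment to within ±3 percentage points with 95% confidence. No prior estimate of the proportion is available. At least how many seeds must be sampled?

1068

For a proportion with margin E = 0.03 at 95% confidence, z = 1.960.
With no prior estimate, use p = 0.5, which maximizes p(1−p) at 0.25.
n = 0.25 × (z/E)² = 0.25 × (1.960/0.03)² = 1067.11
Round up: n = 1068.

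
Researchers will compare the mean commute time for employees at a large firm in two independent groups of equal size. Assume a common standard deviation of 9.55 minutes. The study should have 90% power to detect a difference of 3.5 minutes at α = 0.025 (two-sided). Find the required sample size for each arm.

For two equal groups, n per group = 2·((z_{α/2} + z_β)·σ/δ)².
z_{α/2} = 2.241; z_β = 1.282 (power 90%).
n = 2 × (3.523 × 9.55 / 3.5)² = 2 × 92.41 = 184.82
Round up: n = 185 per group.

185 per group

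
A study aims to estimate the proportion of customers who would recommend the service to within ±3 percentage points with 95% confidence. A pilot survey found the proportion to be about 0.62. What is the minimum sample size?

For a proportion with margin E = 0.03 at 95% confidence, z = 1.960.
n = p̂(1−p̂)(z/E)² = 0.62 × 0.38 × (1.960/0.03)² = 1005.65
Round up: n = 1006.

1006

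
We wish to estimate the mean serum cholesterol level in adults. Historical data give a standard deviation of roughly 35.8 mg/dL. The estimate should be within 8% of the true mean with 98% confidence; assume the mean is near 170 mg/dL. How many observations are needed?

For a mean, the margin of error is E = z·σ/√n, so n = (zσ/E)².
At 98% confidence, z = 2.326.
E = 8% of 170 = 13.6 mg/dL.
n = (2.326 × 35.8 / 13.6)² = 37.49
Round up: n = 38.

38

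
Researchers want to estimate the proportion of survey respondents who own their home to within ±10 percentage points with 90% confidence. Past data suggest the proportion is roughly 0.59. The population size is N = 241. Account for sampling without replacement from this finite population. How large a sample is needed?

52

For a proportion with margin E = 0.1 at 90% confidence, z = 1.645.
n = p̂(1−p̂)(z/E)² = 0.59 × 0.41 × (1.645/0.1)² = 65.46 — call this n₀.
Finite-population correction with N = 241: n = n₀ / (1 + (n₀−1)/N) = 65.46 / 1.267 = 51.67
Round up: n = 52.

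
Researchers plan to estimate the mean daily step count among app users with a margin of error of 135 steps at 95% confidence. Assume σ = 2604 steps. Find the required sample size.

n = 1430

For a mean, the margin of error is E = z·σ/√n, so n = (zσ/E)².
At 95% confidence, z = 1.960.
n = (1.960 × 2604 / 135)² = 1429.31
Round up: n = 1430.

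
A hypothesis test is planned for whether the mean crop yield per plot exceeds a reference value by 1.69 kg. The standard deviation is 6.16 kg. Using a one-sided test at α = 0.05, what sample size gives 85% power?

96

For a one-sample z-test, n = ((z_α + z_β)·σ/δ)².
z_α = 1.645 (one-sided α = 0.05); z_β = 1.036 (power 85% → β = 0.15).
n = (2.681 × 6.16 / 1.69)² = 95.50
Round up: n = 96.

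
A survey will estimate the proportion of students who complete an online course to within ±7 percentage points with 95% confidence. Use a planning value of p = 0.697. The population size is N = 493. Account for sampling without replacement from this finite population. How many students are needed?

For a proportion with margin E = 0.07 at 95% confidence, z = 1.960.
n = p̂(1−p̂)(z/E)² = 0.697 × 0.303 × (1.960/0.07)² = 165.57 — call this n₀.
Finite-population correction with N = 493: n = n₀ / (1 + (n₀−1)/N) = 165.57 / 1.334 = 124.12
Round up: n = 125.

125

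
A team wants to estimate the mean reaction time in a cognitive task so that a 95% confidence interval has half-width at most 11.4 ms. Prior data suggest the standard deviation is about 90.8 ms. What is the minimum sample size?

For a mean, the margin of error is E = z·σ/√n, so n = (zσ/E)².
At 95% confidence, z = 1.960.
n = (1.960 × 90.8 / 11.4)² = 243.71
Round up: n = 244.

n = 244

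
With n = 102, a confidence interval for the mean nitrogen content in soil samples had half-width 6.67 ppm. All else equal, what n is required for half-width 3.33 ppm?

410

Margin of error scales as 1/√n, so n₂ = n₁·(E₁/E₂)².
n₂ = 102 × (6.67/3.33)² = 102 × 4.012 = 409.22
Round up: n₂ = 410.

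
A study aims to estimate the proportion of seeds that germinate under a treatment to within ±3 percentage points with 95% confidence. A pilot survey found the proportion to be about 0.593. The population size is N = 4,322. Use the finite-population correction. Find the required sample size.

For a proportion with margin E = 0.03 at 95% confidence, z = 1.960.
n = p̂(1−p̂)(z/E)² = 0.593 × 0.407 × (1.960/0.03)² = 1030.19 — call this n₀.
Finite-population correction with N = 4,322: n = n₀ / (1 + (n₀−1)/N) = 1030.19 / 1.238 = 832.14
Round up: n = 833.

833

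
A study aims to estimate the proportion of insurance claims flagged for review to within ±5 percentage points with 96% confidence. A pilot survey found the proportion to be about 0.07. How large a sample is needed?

For a proportion with margin E = 0.05 at 96% confidence, z = 2.054.
n = p̂(1−p̂)(z/E)² = 0.07 × 0.93 × (2.054/0.05)² = 109.86
Round up: n = 110.

110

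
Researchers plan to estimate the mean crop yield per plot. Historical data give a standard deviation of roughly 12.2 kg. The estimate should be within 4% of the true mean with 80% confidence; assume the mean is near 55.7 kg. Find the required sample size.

For a mean, the margin of error is E = z·σ/√n, so n = (zσ/E)².
At 80% confidence, z = 1.282.
E = 4% of 55.7 = 2.228 kg.
n = (1.282 × 12.2 / 2.228)² = 49.28
Round up: n = 50.

n = 50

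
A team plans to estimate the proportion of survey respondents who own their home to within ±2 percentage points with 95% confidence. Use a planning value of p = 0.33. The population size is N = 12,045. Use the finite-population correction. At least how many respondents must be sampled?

For a proportion with margin E = 0.02 at 95% confidence, z = 1.960.
n = p̂(1−p̂)(z/E)² = 0.33 × 0.67 × (1.960/0.02)² = 2123.44 — call this n₀.
Finite-population correction with N = 12,045: n = n₀ / (1 + (n₀−1)/N) = 2123.44 / 1.176 = 1805.65
Round up: n = 1806.

n = 1806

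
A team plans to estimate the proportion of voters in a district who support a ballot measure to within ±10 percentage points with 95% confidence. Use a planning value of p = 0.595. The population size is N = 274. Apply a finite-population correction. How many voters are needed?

70

For a proportion with margin E = 0.1 at 95% confidence, z = 1.960.
n = p̂(1−p̂)(z/E)² = 0.595 × 0.405 × (1.960/0.1)² = 92.57 — call this n₀.
Finite-population correction with N = 274: n = n₀ / (1 + (n₀−1)/N) = 92.57 / 1.334 = 69.39
Round up: n = 70.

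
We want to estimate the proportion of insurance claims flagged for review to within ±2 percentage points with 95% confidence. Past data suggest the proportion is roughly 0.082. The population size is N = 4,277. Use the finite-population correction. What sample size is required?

For a proportion with margin E = 0.02 at 95% confidence, z = 1.960.
n = p̂(1−p̂)(z/E)² = 0.082 × 0.918 × (1.960/0.02)² = 722.95 — call this n₀.
Finite-population correction with N = 4,277: n = n₀ / (1 + (n₀−1)/N) = 722.95 / 1.169 = 618.43
Round up: n = 619.

n = 619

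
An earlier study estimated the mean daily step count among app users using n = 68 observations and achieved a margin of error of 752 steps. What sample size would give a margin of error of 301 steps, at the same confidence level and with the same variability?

n = 425

Margin of error scales as 1/√n, so n₂ = n₁·(E₁/E₂)².
n₂ = 68 × (752/301)² = 68 × 6.242 = 424.46
Round up: n₂ = 425.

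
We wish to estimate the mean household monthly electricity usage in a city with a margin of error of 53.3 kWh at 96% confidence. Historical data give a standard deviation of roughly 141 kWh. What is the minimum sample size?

For a mean, the margin of error is E = z·σ/√n, so n = (zσ/E)².
At 96% confidence, z = 2.054.
n = (2.054 × 141 / 53.3)² = 29.52
Round up: n = 30.

n = 30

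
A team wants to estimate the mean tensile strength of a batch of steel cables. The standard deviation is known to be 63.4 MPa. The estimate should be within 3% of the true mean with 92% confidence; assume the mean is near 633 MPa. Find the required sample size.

For a mean, the margin of error is E = z·σ/√n, so n = (zσ/E)².
At 92% confidence, z = 1.751.
E = 3% of 633 = 18.99 MPa.
n = (1.751 × 63.4 / 18.99)² = 34.17
Round up: n = 35.

35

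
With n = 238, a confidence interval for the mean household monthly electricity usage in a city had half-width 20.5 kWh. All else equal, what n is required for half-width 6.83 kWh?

Margin of error scales as 1/√n, so n₂ = n₁·(E₁/E₂)².
n₂ = 238 × (20.5/6.83)² = 238 × 9.009 = 2144.14
Round up: n₂ = 2145.

2145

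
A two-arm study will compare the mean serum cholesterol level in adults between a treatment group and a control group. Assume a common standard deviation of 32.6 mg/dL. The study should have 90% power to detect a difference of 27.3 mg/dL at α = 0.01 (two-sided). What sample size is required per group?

43 per group

For two equal groups, n per group = 2·((z_{α/2} + z_β)·σ/δ)².
z_{α/2} = 2.576; z_β = 1.282 (power 90%).
n = 2 × (3.858 × 32.6 / 27.3)² = 2 × 21.22 = 42.44
Round up: n = 43 per group.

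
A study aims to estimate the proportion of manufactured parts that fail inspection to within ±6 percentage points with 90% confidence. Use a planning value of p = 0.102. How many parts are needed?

69

For a proportion with margin E = 0.06 at 90% confidence, z = 1.645.
n = p̂(1−p̂)(z/E)² = 0.102 × 0.898 × (1.645/0.06)² = 68.85
Round up: n = 69.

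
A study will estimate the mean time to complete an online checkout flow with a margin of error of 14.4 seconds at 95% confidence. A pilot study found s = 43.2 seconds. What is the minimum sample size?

35

For a mean, the margin of error is E = z·σ/√n, so n = (zσ/E)².
At 95% confidence, z = 1.960.
n = (1.960 × 43.2 / 14.4)² = 34.57
Round up: n = 35.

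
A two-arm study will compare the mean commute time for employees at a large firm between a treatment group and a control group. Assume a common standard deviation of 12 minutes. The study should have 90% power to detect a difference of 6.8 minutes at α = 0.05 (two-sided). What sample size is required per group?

66 per group

For two equal groups, n per group = 2·((z_{α/2} + z_β)·σ/δ)².
z_{α/2} = 1.960; z_β = 1.282 (power 90%).
n = 2 × (3.242 × 12 / 6.8)² = 2 × 32.73 = 65.46
Round up: n = 66 per group.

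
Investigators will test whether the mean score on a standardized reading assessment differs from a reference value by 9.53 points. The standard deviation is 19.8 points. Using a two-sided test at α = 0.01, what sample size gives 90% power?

65

For a one-sample z-test, n = ((z_{α/2} + z_β)·σ/δ)².
z_{α/2} = 2.576 (two-sided α = 0.01); z_β = 1.282 (power 90% → β = 0.1).
n = (3.858 × 19.8 / 9.53)² = 64.25
Round up: n = 65.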